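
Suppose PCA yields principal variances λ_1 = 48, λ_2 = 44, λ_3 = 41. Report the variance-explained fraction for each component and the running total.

Step 1 — total variance = trace(Sigma) = Σ λ_i = 48 + 44 + 41 = 133.

Step 2 — fraction explained by component i = λ_i / Σ λ:
  PC1: 48/133 = 0.3609
  PC2: 44/133 = 0.3308
  PC3: 41/133 = 0.3083

Step 3 — cumulative fraction after k components = (λ_1 + ... + λ_k) / Σ λ:
  k = 1: 48/133 = 0.3609
  k = 2: (48 + 44)/133 = 92/133 = 0.6917
  k = 3: (48 + 44 + 41)/133 = 133/133 = 1

Summary (fraction, with percent):

explained: PC1 0.3609 (36.09%), PC2 0.3308 (33.08%), PC3 0.3083 (30.83%);  cumulative: 0.3609, 0.6917, 1


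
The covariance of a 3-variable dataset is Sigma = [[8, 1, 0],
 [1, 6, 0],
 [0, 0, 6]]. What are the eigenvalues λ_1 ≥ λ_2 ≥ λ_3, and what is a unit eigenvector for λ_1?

Step 1 — characteristic polynomial p(λ) = det(λI - Sigma) = λ³ - tr·λ² + c_1·λ - det, where tr = trace, c_1 = sum of the principal 2×2 minors, det = det(Sigma):
  tr = 8 + 6 + 6 = 20,
  c_1 = (8·6 - (1)²) + (8·6 - (0)²) + (6·6 - (0)²) = 47 + 48 + 36 = 131,
  det = 8·(6·6 - (0)²) - (1)·((1)·6 - (0)·(0)) + (0)·((1)·(0) - 6·(0)) = 8·(36) - (1)·(6) + (0)·(0) = 282.
  So p(λ) = λ³ - 20λ² + 131λ - 282.
Step 2 — look for an integer root (rational root theorem: any rational root is an integer divisor of 282). Testing λ = 6:
  p(6) = 216 - 720 + 786 - 282 = 0  ✓
  Dividing out (λ - 6): p(λ) = (λ - 6)(λ² - 14λ + 47).
Step 3 — remaining eigenvalues from the quadratic λ² - 14λ + 47 = 0:
  Δ = 14² - 4·47 = 196 - 188 = 8,  λ = (14 ± √8)/2 = (14 ± 2.8284)/2 ≈ 8.4142 or 5.5858.
  Sorted: λ_1 = 8.4142,  λ_2 = 6,  λ_3 = 5.5858  (check: sum = 20 = tr ✓).

Step 4 — unit eigenvector for λ_1 ≈ 8.4142: v spans the null space of (Sigma - λ_1 I), whose rows are
  r_1 = (-0.4142, 1, 0),  r_2 = (1, -2.4142, 0),  r_3 = (0, 0, -2.4142).
  v is orthogonal to every row, so take v ∝ r_1 × r_3 = ((1)·(-2.4142) - (0)·(0), (0)·(0) - (-0.4142)·(-2.4142), (-0.4142)·(0) - (1)·(0)) ≈ (-2.4142, -1, 0).
  Rescale (multiply by -1 so the first nonzero entry is positive): u = (2.4142, 1, 0).
  ||u|| = √((2.4142)² + (1)² + (0)²) = √(6.8284) ≈ 2.6131,  v_1 = u/||u|| ≈ (0.9239, 0.3827, 0) (||v_1|| = 1).

λ_1 = 8.4142,  λ_2 = 6,  λ_3 = 5.5858;  v_1 ≈ (0.9239, 0.3827, 0)


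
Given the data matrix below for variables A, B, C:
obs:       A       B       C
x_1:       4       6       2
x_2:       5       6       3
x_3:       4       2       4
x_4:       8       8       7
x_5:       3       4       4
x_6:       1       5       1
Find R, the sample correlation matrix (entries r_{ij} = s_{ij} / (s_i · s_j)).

Step 1 — column means:
  mean(A) = (4 + 5 + 4 + 8 + 3 + 1) / 6 = 25/6 = 4.1667
  mean(B) = (6 + 6 + 2 + 8 + 4 + 5) / 6 = 31/6 = 5.1667
  mean(C) = (2 + 3 + 4 + 7 + 4 + 1) / 6 = 21/6 = 3.5

Step 2 — sample variances and covariances s[i,j] = (1/(n-1)) · Σ_k (x_{k,i} - mean_i) · (x_{k,j} - mean_j), with n-1 = 5:
  s[A,A] = ((-0.1667)·(-0.1667) + (0.8333)·(0.8333) + (-0.1667)·(-0.1667) + (3.8333)·(3.8333) + (-1.1667)·(-1.1667) + (-3.1667)·(-3.1667)) / 5 = 26.8333/5 = 5.3667
  s[A,B] = ((-0.1667)·(0.8333) + (0.8333)·(0.8333) + (-0.1667)·(-3.1667) + (3.8333)·(2.8333) + (-1.1667)·(-1.1667) + (-3.1667)·(-0.1667)) / 5 = 13.8333/5 = 2.7667
  s[A,C] = ((-0.1667)·(-1.5) + (0.8333)·(-0.5) + (-0.1667)·(0.5) + (3.8333)·(3.5) + (-1.1667)·(0.5) + (-3.1667)·(-2.5)) / 5 = 20.5/5 = 4.1
  s[B,B] = ((0.8333)·(0.8333) + (0.8333)·(0.8333) + (-3.1667)·(-3.1667) + (2.8333)·(2.8333) + (-1.1667)·(-1.1667) + (-0.1667)·(-0.1667)) / 5 = 20.8333/5 = 4.1667
  s[B,C] = ((0.8333)·(-1.5) + (0.8333)·(-0.5) + (-3.1667)·(0.5) + (2.8333)·(3.5) + (-1.1667)·(0.5) + (-0.1667)·(-2.5)) / 5 = 6.5/5 = 1.3
  s[C,C] = ((-1.5)·(-1.5) + (-0.5)·(-0.5) + (0.5)·(0.5) + (3.5)·(3.5) + (0.5)·(0.5) + (-2.5)·(-2.5)) / 5 = 21.5/5 = 4.3
  Sample standard deviations s_i = √(s[i,i]):
  s(A) = √(5.3667) = 2.3166
  s(B) = √(4.1667) = 2.0412
  s(C) = √(4.3) = 2.0736

Step 3 — r_{ij} = s_{ij} / (s_i · s_j):
  r[A,A] = 1 (diagonal).
  r[A,B] = 2.7667 / (2.3166 · 2.0412) = 2.7667 / 4.7288 = 0.5851
  r[A,C] = 4.1 / (2.3166 · 2.0736) = 4.1 / 4.8038 = 0.8535
  r[B,B] = 1 (diagonal).
  r[B,C] = 1.3 / (2.0412 · 2.0736) = 1.3 / 4.2328 = 0.3071
  r[C,C] = 1 (diagonal).

R is symmetric with unit diagonal. Assembling:

R = [[1, 0.5851, 0.8535],
 [0.5851, 1, 0.3071],
 [0.8535, 0.3071, 1]]


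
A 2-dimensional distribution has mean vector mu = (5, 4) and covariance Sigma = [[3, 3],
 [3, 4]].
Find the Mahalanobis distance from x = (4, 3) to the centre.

Step 1 — centre the observation: (x - mu) = (-1, -1).

Step 2 — invert Sigma. det(Sigma) = 3·4 - (3)² = 3.
  Sigma^{-1} = (1/det) · [[d, -b], [-b, a]] = [[1.3333, -1],
 [-1, 1]].

Step 3 — form the quadratic (x - mu)^T · Sigma^{-1} · (x - mu):
  Sigma^{-1} · (x - mu) = (-0.3333, 0).
  (x - mu)^T · [Sigma^{-1} · (x - mu)] = (-1)·(-0.3333) + (-1)·(0) = 0.3333.

Step 4 — take square root: d = √(0.3333) ≈ 0.5774.

d(x, mu) = √(0.3333) ≈ 0.5774


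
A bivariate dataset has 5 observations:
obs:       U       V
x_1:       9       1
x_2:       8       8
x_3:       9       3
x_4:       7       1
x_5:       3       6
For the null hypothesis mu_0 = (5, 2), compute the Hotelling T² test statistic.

Step 1 — sample mean vector:
  mean(U) = (9 + 8 + 9 + 7 + 3) / 5 = 36/5 = 7.2
  mean(V) = (1 + 8 + 3 + 1 + 6) / 5 = 19/5 = 3.8
  x̄ = (7.2, 3.8),  deviation x̄ - mu_0 = (7.2, 3.8) - (5, 2) = (2.2, 1.8).

Step 2 — sample covariance matrix, S[i,j] = (1/(n-1)) · Σ_k (x_{k,i} - mean_i) · (x_{k,j} - mean_j), divisor n-1 = 4:
  S[U,U] = ((1.8)·(1.8) + (0.8)·(0.8) + (1.8)·(1.8) + (-0.2)·(-0.2) + (-4.2)·(-4.2)) / 4 = 24.8/4 = 6.2
  S[U,V] = ((1.8)·(-2.8) + (0.8)·(4.2) + (1.8)·(-0.8) + (-0.2)·(-2.8) + (-4.2)·(2.2)) / 4 = -11.8/4 = -2.95
  S[V,V] = ((-2.8)·(-2.8) + (4.2)·(4.2) + (-0.8)·(-0.8) + (-2.8)·(-2.8) + (2.2)·(2.2)) / 4 = 38.8/4 = 9.7
  S = [[6.2, -2.95],
 [-2.95, 9.7]].

Step 3 — invert S. det(S) = 6.2·9.7 - (-2.95)² = 51.4375.
  S^{-1} = (1/det) · [[d, -b], [-b, a]] = [[0.1886, 0.0574],
 [0.0574, 0.1205]].

Step 4 — quadratic form (x̄ - mu_0)^T · S^{-1} · (x̄ - mu_0):
  S^{-1} · (x̄ - mu_0) = (0.5181, 0.3431),
  (x̄ - mu_0)^T · [...] = (2.2)·(0.5181) + (1.8)·(0.3431) = 1.7575.

Step 5 — scale by n: T² = 5 · 1.7575 = 8.7874.

T² ≈ 8.7874


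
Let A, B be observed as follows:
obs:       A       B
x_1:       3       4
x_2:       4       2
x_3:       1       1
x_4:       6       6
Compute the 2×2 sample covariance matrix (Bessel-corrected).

Step 1 — column means:
  mean(A) = (3 + 4 + 1 + 6) / 4 = 14/4 = 3.5
  mean(B) = (4 + 2 + 1 + 6) / 4 = 13/4 = 3.25

Step 2 — sample covariance S[i,j] = (1/(n-1)) · Σ_k (x_{k,i} - mean_i) · (x_{k,j} - mean_j), with n-1 = 3.
  S[A,A] = ((-0.5)·(-0.5) + (0.5)·(0.5) + (-2.5)·(-2.5) + (2.5)·(2.5)) / 3 = 13/3 = 4.3333
  S[A,B] = ((-0.5)·(0.75) + (0.5)·(-1.25) + (-2.5)·(-2.25) + (2.5)·(2.75)) / 3 = 11.5/3 = 3.8333
  S[B,B] = ((0.75)·(0.75) + (-1.25)·(-1.25) + (-2.25)·(-2.25) + (2.75)·(2.75)) / 3 = 14.75/3 = 4.9167

S is symmetric (S[j,i] = S[i,j]). Assembling:

S = [[4.3333, 3.8333],
 [3.8333, 4.9167]]


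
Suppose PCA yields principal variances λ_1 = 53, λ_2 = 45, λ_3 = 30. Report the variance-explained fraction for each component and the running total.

Step 1 — total variance = trace(Sigma) = Σ λ_i = 53 + 45 + 30 = 128.

Step 2 — fraction explained by component i = λ_i / Σ λ:
  PC1: 53/128 = 0.4141
  PC2: 45/128 = 0.3516
  PC3: 30/128 = 0.2344

Step 3 — cumulative fraction after k components = (λ_1 + ... + λ_k) / Σ λ:
  k = 1: 53/128 = 0.4141
  k = 2: (53 + 45)/128 = 98/128 = 0.7656
  k = 3: (53 + 45 + 30)/128 = 128/128 = 1

Summary (fraction, with percent):

explained: PC1 0.4141 (41.41%), PC2 0.3516 (35.16%), PC3 0.2344 (23.44%);  cumulative: 0.4141, 0.7656, 1


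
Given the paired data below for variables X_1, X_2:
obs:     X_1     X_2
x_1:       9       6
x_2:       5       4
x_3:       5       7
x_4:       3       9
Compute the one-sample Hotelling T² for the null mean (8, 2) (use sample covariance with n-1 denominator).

Step 1 — sample mean vector:
  mean(X_1) = (9 + 5 + 5 + 3) / 4 = 22/4 = 5.5
  mean(X_2) = (6 + 4 + 7 + 9) / 4 = 26/4 = 6.5
  x̄ = (5.5, 6.5),  deviation x̄ - mu_0 = (5.5, 6.5) - (8, 2) = (-2.5, 4.5).

Step 2 — sample covariance matrix, S[i,j] = (1/(n-1)) · Σ_k (x_{k,i} - mean_i) · (x_{k,j} - mean_j), divisor n-1 = 3:
  S[X_1,X_1] = ((3.5)·(3.5) + (-0.5)·(-0.5) + (-0.5)·(-0.5) + (-2.5)·(-2.5)) / 3 = 19/3 = 6.3333
  S[X_1,X_2] = ((3.5)·(-0.5) + (-0.5)·(-2.5) + (-0.5)·(0.5) + (-2.5)·(2.5)) / 3 = -7/3 = -2.3333
  S[X_2,X_2] = ((-0.5)·(-0.5) + (-2.5)·(-2.5) + (0.5)·(0.5) + (2.5)·(2.5)) / 3 = 13/3 = 4.3333
  S = [[6.3333, -2.3333],
 [-2.3333, 4.3333]].

Step 3 — invert S. det(S) = 6.3333·4.3333 - (-2.3333)² = 22.
  S^{-1} = (1/det) · [[d, -b], [-b, a]] = [[0.197, 0.1061],
 [0.1061, 0.2879]].

Step 4 — quadratic form (x̄ - mu_0)^T · S^{-1} · (x̄ - mu_0):
  S^{-1} · (x̄ - mu_0) = (-0.0152, 1.0303),
  (x̄ - mu_0)^T · [...] = (-2.5)·(-0.0152) + (4.5)·(1.0303) = 4.6742.

Step 5 — scale by n: T² = 4 · 4.6742 = 18.697.

T² ≈ 18.697


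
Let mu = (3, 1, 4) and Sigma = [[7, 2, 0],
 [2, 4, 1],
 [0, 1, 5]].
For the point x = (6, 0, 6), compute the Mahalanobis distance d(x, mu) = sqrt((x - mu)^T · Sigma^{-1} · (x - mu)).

Step 1 — centre the observation: (x - mu) = (3, -1, 2).

Step 2 — invert Sigma (cofactor / det for 3×3, or solve directly):
  Sigma^{-1} = [[0.1681, -0.0885, 0.0177],
 [-0.0885, 0.3097, -0.0619],
 [0.0177, -0.0619, 0.2124]].

Step 3 — form the quadratic (x - mu)^T · Sigma^{-1} · (x - mu):
  Sigma^{-1} · (x - mu) = (0.6283, -0.6991, 0.5398).
  (x - mu)^T · [Sigma^{-1} · (x - mu)] = (3)·(0.6283) + (-1)·(-0.6991) + (2)·(0.5398) = 3.6637.

Step 4 — take square root: d = √(3.6637) ≈ 1.9141.

d(x, mu) = √(3.6637) ≈ 1.9141


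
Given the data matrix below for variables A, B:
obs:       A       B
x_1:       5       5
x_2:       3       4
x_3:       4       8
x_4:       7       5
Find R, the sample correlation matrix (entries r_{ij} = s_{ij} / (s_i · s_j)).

Step 1 — column means:
  mean(A) = (5 + 3 + 4 + 7) / 4 = 19/4 = 4.75
  mean(B) = (5 + 4 + 8 + 5) / 4 = 22/4 = 5.5

Step 2 — sample variances and covariances s[i,j] = (1/(n-1)) · Σ_k (x_{k,i} - mean_i) · (x_{k,j} - mean_j), with n-1 = 3:
  s[A,A] = ((0.25)·(0.25) + (-1.75)·(-1.75) + (-0.75)·(-0.75) + (2.25)·(2.25)) / 3 = 8.75/3 = 2.9167
  s[A,B] = ((0.25)·(-0.5) + (-1.75)·(-1.5) + (-0.75)·(2.5) + (2.25)·(-0.5)) / 3 = -0.5/3 = -0.1667
  s[B,B] = ((-0.5)·(-0.5) + (-1.5)·(-1.5) + (2.5)·(2.5) + (-0.5)·(-0.5)) / 3 = 9/3 = 3
  Sample standard deviations s_i = √(s[i,i]):
  s(A) = √(2.9167) = 1.7078
  s(B) = √(3) = 1.7321

Step 3 — r_{ij} = s_{ij} / (s_i · s_j):
  r[A,A] = 1 (diagonal).
  r[A,B] = -0.1667 / (1.7078 · 1.7321) = -0.1667 / 2.958 = -0.0563
  r[B,B] = 1 (diagonal).

R is symmetric with unit diagonal. Assembling:

R = [[1, -0.0563],
 [-0.0563, 1]]


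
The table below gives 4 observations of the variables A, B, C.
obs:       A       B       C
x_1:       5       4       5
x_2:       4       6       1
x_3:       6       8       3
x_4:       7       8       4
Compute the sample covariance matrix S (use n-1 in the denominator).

Step 1 — column means:
  mean(A) = (5 + 4 + 6 + 7) / 4 = 22/4 = 5.5
  mean(B) = (4 + 6 + 8 + 8) / 4 = 26/4 = 6.5
  mean(C) = (5 + 1 + 3 + 4) / 4 = 13/4 = 3.25

Step 2 — sample covariance S[i,j] = (1/(n-1)) · Σ_k (x_{k,i} - mean_i) · (x_{k,j} - mean_j), with n-1 = 3.
  S[A,A] = ((-0.5)·(-0.5) + (-1.5)·(-1.5) + (0.5)·(0.5) + (1.5)·(1.5)) / 3 = 5/3 = 1.6667
  S[A,B] = ((-0.5)·(-2.5) + (-1.5)·(-0.5) + (0.5)·(1.5) + (1.5)·(1.5)) / 3 = 5/3 = 1.6667
  S[A,C] = ((-0.5)·(1.75) + (-1.5)·(-2.25) + (0.5)·(-0.25) + (1.5)·(0.75)) / 3 = 3.5/3 = 1.1667
  S[B,B] = ((-2.5)·(-2.5) + (-0.5)·(-0.5) + (1.5)·(1.5) + (1.5)·(1.5)) / 3 = 11/3 = 3.6667
  S[B,C] = ((-2.5)·(1.75) + (-0.5)·(-2.25) + (1.5)·(-0.25) + (1.5)·(0.75)) / 3 = -2.5/3 = -0.8333
  S[C,C] = ((1.75)·(1.75) + (-2.25)·(-2.25) + (-0.25)·(-0.25) + (0.75)·(0.75)) / 3 = 8.75/3 = 2.9167

S is symmetric (S[j,i] = S[i,j]). Assembling:

S = [[1.6667, 1.6667, 1.1667],
 [1.6667, 3.6667, -0.8333],
 [1.1667, -0.8333, 2.9167]]


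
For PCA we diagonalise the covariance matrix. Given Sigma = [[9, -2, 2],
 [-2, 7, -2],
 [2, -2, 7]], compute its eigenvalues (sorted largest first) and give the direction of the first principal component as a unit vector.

Step 1 — characteristic polynomial p(λ) = det(λI - Sigma) = λ³ - tr·λ² + c_1·λ - det, where tr = trace, c_1 = sum of the principal 2×2 minors, det = det(Sigma):
  tr = 9 + 7 + 7 = 23,
  c_1 = (9·7 - (-2)²) + (9·7 - (2)²) + (7·7 - (-2)²) = 59 + 59 + 45 = 163,
  det = 9·(7·7 - (-2)²) - (-2)·((-2)·7 - (-2)·(2)) + (2)·((-2)·(-2) - 7·(2)) = 9·(45) - (-2)·(-10) + (2)·(-10) = 365.
  So p(λ) = λ³ - 23λ² + 163λ - 365.
Step 2 — look for an integer root (rational root theorem: any rational root is an integer divisor of 365). Testing λ = 5:
  p(5) = 125 - 575 + 815 - 365 = 0  ✓
  Dividing out (λ - 5): p(λ) = (λ - 5)(λ² - 18λ + 73).
Step 3 — remaining eigenvalues from the quadratic λ² - 18λ + 73 = 0:
  Δ = 18² - 4·73 = 324 - 292 = 32,  λ = (18 ± √32)/2 = (18 ± 5.6569)/2 ≈ 11.8284 or 6.1716.
  Sorted: λ_1 = 11.8284,  λ_2 = 6.1716,  λ_3 = 5  (check: sum = 23 = tr ✓).

Step 4 — unit eigenvector for λ_1 ≈ 11.8284: v spans the null space of (Sigma - λ_1 I), whose rows are
  r_1 = (-2.8284, -2, 2),  r_2 = (-2, -4.8284, -2),  r_3 = (2, -2, -4.8284).
  v is orthogonal to every row, so take v ∝ r_1 × r_2 = ((-2)·(-2) - (2)·(-4.8284), (2)·(-2) - (-2.8284)·(-2), (-2.8284)·(-4.8284) - (-2)·(-2)) ≈ (13.6569, -9.6569, 9.6569).
  Let u = (13.6569, -9.6569, 9.6569).
  ||u|| = √((13.6569)² + (-9.6569)² + (9.6569)²) = √(373.0193) ≈ 19.3137,  v_1 = u/||u|| ≈ (0.7071, -0.5, 0.5) (||v_1|| = 1).

λ_1 = 11.8284,  λ_2 = 6.1716,  λ_3 = 5;  v_1 ≈ (0.7071, -0.5, 0.5)


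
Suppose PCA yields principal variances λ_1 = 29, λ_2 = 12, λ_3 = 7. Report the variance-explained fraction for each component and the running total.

Step 1 — total variance = trace(Sigma) = Σ λ_i = 29 + 12 + 7 = 48.

Step 2 — fraction explained by component i = λ_i / Σ λ:
  PC1: 29/48 = 0.6042
  PC2: 12/48 = 0.25
  PC3: 7/48 = 0.1458

Step 3 — cumulative fraction after k components = (λ_1 + ... + λ_k) / Σ λ:
  k = 1: 29/48 = 0.6042
  k = 2: (29 + 12)/48 = 41/48 = 0.8542
  k = 3: (29 + 12 + 7)/48 = 48/48 = 1

Summary (fraction, with percent):

explained: PC1 0.6042 (60.42%), PC2 0.25 (25%), PC3 0.1458 (14.58%);  cumulative: 0.6042, 0.8542, 1


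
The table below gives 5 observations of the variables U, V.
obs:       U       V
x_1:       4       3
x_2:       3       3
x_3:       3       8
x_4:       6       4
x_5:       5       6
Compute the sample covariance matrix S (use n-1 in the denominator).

Step 1 — column means:
  mean(U) = (4 + 3 + 3 + 6 + 5) / 5 = 21/5 = 4.2
  mean(V) = (3 + 3 + 8 + 4 + 6) / 5 = 24/5 = 4.8

Step 2 — sample covariance S[i,j] = (1/(n-1)) · Σ_k (x_{k,i} - mean_i) · (x_{k,j} - mean_j), with n-1 = 4.
  S[U,U] = ((-0.2)·(-0.2) + (-1.2)·(-1.2) + (-1.2)·(-1.2) + (1.8)·(1.8) + (0.8)·(0.8)) / 4 = 6.8/4 = 1.7
  S[U,V] = ((-0.2)·(-1.8) + (-1.2)·(-1.8) + (-1.2)·(3.2) + (1.8)·(-0.8) + (0.8)·(1.2)) / 4 = -1.8/4 = -0.45
  S[V,V] = ((-1.8)·(-1.8) + (-1.8)·(-1.8) + (3.2)·(3.2) + (-0.8)·(-0.8) + (1.2)·(1.2)) / 4 = 18.8/4 = 4.7

S is symmetric (S[j,i] = S[i,j]). Assembling:

S = [[1.7, -0.45],
 [-0.45, 4.7]]


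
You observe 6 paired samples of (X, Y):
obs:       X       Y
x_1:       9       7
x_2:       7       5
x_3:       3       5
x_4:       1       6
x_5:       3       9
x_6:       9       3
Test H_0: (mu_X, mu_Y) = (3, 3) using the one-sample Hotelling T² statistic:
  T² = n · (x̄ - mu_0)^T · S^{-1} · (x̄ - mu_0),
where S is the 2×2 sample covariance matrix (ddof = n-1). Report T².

Step 1 — sample mean vector:
  mean(X) = (9 + 7 + 3 + 1 + 3 + 9) / 6 = 32/6 = 5.3333
  mean(Y) = (7 + 5 + 5 + 6 + 9 + 3) / 6 = 35/6 = 5.8333
  x̄ = (5.3333, 5.8333),  deviation x̄ - mu_0 = (5.3333, 5.8333) - (3, 3) = (2.3333, 2.8333).

Step 2 — sample covariance matrix, S[i,j] = (1/(n-1)) · Σ_k (x_{k,i} - mean_i) · (x_{k,j} - mean_j), divisor n-1 = 5:
  S[X,X] = ((3.6667)·(3.6667) + (1.6667)·(1.6667) + (-2.3333)·(-2.3333) + (-4.3333)·(-4.3333) + (-2.3333)·(-2.3333) + (3.6667)·(3.6667)) / 5 = 59.3333/5 = 11.8667
  S[X,Y] = ((3.6667)·(1.1667) + (1.6667)·(-0.8333) + (-2.3333)·(-0.8333) + (-4.3333)·(0.1667) + (-2.3333)·(3.1667) + (3.6667)·(-2.8333)) / 5 = -13.6667/5 = -2.7333
  S[Y,Y] = ((1.1667)·(1.1667) + (-0.8333)·(-0.8333) + (-0.8333)·(-0.8333) + (0.1667)·(0.1667) + (3.1667)·(3.1667) + (-2.8333)·(-2.8333)) / 5 = 20.8333/5 = 4.1667
  S = [[11.8667, -2.7333],
 [-2.7333, 4.1667]].

Step 3 — invert S. det(S) = 11.8667·4.1667 - (-2.7333)² = 41.9733.
  S^{-1} = (1/det) · [[d, -b], [-b, a]] = [[0.0993, 0.0651],
 [0.0651, 0.2827]].

Step 4 — quadratic form (x̄ - mu_0)^T · S^{-1} · (x̄ - mu_0):
  S^{-1} · (x̄ - mu_0) = (0.4161, 0.953),
  (x̄ - mu_0)^T · [...] = (2.3333)·(0.4161) + (2.8333)·(0.953) = 3.6711.

Step 5 — scale by n: T² = 6 · 3.6711 = 22.0267.

T² ≈ 22.0267


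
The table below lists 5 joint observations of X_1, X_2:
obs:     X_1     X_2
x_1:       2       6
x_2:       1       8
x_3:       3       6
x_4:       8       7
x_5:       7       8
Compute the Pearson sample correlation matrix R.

Step 1 — column means:
  mean(X_1) = (2 + 1 + 3 + 8 + 7) / 5 = 21/5 = 4.2
  mean(X_2) = (6 + 8 + 6 + 7 + 8) / 5 = 35/5 = 7

Step 2 — sample variances and covariances s[i,j] = (1/(n-1)) · Σ_k (x_{k,i} - mean_i) · (x_{k,j} - mean_j), with n-1 = 4:
  s[X_1,X_1] = ((-2.2)·(-2.2) + (-3.2)·(-3.2) + (-1.2)·(-1.2) + (3.8)·(3.8) + (2.8)·(2.8)) / 4 = 38.8/4 = 9.7
  s[X_1,X_2] = ((-2.2)·(-1) + (-3.2)·(1) + (-1.2)·(-1) + (3.8)·(0) + (2.8)·(1)) / 4 = 3/4 = 0.75
  s[X_2,X_2] = ((-1)·(-1) + (1)·(1) + (-1)·(-1) + (0)·(0) + (1)·(1)) / 4 = 4/4 = 1
  Sample standard deviations s_i = √(s[i,i]):
  s(X_1) = √(9.7) = 3.1145
  s(X_2) = √(1) = 1

Step 3 — r_{ij} = s_{ij} / (s_i · s_j):
  r[X_1,X_1] = 1 (diagonal).
  r[X_1,X_2] = 0.75 / (3.1145 · 1) = 0.75 / 3.1145 = 0.2408
  r[X_2,X_2] = 1 (diagonal).

R is symmetric with unit diagonal. Assembling:

R = [[1, 0.2408],
 [0.2408, 1]]


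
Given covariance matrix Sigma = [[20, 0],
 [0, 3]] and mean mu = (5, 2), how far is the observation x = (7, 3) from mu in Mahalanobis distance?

Step 1 — centre the observation: (x - mu) = (2, 1).

Step 2 — invert Sigma. det(Sigma) = 20·3 - (0)² = 60.
  Sigma^{-1} = (1/det) · [[d, -b], [-b, a]] = [[0.05, 0],
 [0, 0.3333]].

Step 3 — form the quadratic (x - mu)^T · Sigma^{-1} · (x - mu):
  Sigma^{-1} · (x - mu) = (0.1, 0.3333).
  (x - mu)^T · [Sigma^{-1} · (x - mu)] = (2)·(0.1) + (1)·(0.3333) = 0.5333.

Step 4 — take square root: d = √(0.5333) ≈ 0.7303.

d(x, mu) = √(0.5333) ≈ 0.7303


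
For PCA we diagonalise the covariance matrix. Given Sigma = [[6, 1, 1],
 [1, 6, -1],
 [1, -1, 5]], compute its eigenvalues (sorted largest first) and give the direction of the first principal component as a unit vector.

Step 1 — characteristic polynomial p(λ) = det(λI - Sigma) = λ³ - tr·λ² + c_1·λ - det, where tr = trace, c_1 = sum of the principal 2×2 minors, det = det(Sigma):
  tr = 6 + 6 + 5 = 17,
  c_1 = (6·6 - (1)²) + (6·5 - (1)²) + (6·5 - (-1)²) = 35 + 29 + 29 = 93,
  det = 6·(6·5 - (-1)²) - (1)·((1)·5 - (-1)·(1)) + (1)·((1)·(-1) - 6·(1)) = 6·(29) - (1)·(6) + (1)·(-7) = 161.
  So p(λ) = λ³ - 17λ² + 93λ - 161.
Step 2 — look for an integer root (rational root theorem: any rational root is an integer divisor of 161). Testing λ = 7:
  p(7) = 343 - 833 + 651 - 161 = 0  ✓
  Dividing out (λ - 7): p(λ) = (λ - 7)(λ² - 10λ + 23).
Step 3 — remaining eigenvalues from the quadratic λ² - 10λ + 23 = 0:
  Δ = 10² - 4·23 = 100 - 92 = 8,  λ = (10 ± √8)/2 = (10 ± 2.8284)/2 ≈ 6.4142 or 3.5858.
  Sorted: λ_1 = 7,  λ_2 = 6.4142,  λ_3 = 3.5858  (check: sum = 17 = tr ✓).

Step 4 — unit eigenvector for λ_1 = 7: v spans the null space of (Sigma - λ_1 I), whose rows are
  r_1 = (-1, 1, 1),  r_2 = (1, -1, -1),  r_3 = (1, -1, -2).
  v is orthogonal to every row, so take v ∝ r_1 × r_3 = ((1)·(-2) - (1)·(-1), (1)·(1) - (-1)·(-2), (-1)·(-1) - (1)·(1)) = (-1, -1, 0).
  Rescale (multiply by -1 so the first nonzero entry is positive): u = (1, 1, 0).
  ||u|| = √((1)² + (1)² + (0)²) = √(2) ≈ 1.4142,  v_1 = u/||u|| ≈ (0.7071, 0.7071, 0) (||v_1|| = 1).

λ_1 = 7,  λ_2 = 6.4142,  λ_3 = 3.5858;  v_1 ≈ (0.7071, 0.7071, 0)


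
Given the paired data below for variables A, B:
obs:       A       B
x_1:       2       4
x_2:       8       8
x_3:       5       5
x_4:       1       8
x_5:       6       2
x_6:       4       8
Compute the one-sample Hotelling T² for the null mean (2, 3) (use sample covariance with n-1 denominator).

Step 1 — sample mean vector:
  mean(A) = (2 + 8 + 5 + 1 + 6 + 4) / 6 = 26/6 = 4.3333
  mean(B) = (4 + 8 + 5 + 8 + 2 + 8) / 6 = 35/6 = 5.8333
  x̄ = (4.3333, 5.8333),  deviation x̄ - mu_0 = (4.3333, 5.8333) - (2, 3) = (2.3333, 2.8333).

Step 2 — sample covariance matrix, S[i,j] = (1/(n-1)) · Σ_k (x_{k,i} - mean_i) · (x_{k,j} - mean_j), divisor n-1 = 5:
  S[A,A] = ((-2.3333)·(-2.3333) + (3.6667)·(3.6667) + (0.6667)·(0.6667) + (-3.3333)·(-3.3333) + (1.6667)·(1.6667) + (-0.3333)·(-0.3333)) / 5 = 33.3333/5 = 6.6667
  S[A,B] = ((-2.3333)·(-1.8333) + (3.6667)·(2.1667) + (0.6667)·(-0.8333) + (-3.3333)·(2.1667) + (1.6667)·(-3.8333) + (-0.3333)·(2.1667)) / 5 = -2.6667/5 = -0.5333
  S[B,B] = ((-1.8333)·(-1.8333) + (2.1667)·(2.1667) + (-0.8333)·(-0.8333) + (2.1667)·(2.1667) + (-3.8333)·(-3.8333) + (2.1667)·(2.1667)) / 5 = 32.8333/5 = 6.5667
  S = [[6.6667, -0.5333],
 [-0.5333, 6.5667]].

Step 3 — invert S. det(S) = 6.6667·6.5667 - (-0.5333)² = 43.4933.
  S^{-1} = (1/det) · [[d, -b], [-b, a]] = [[0.151, 0.0123],
 [0.0123, 0.1533]].

Step 4 — quadratic form (x̄ - mu_0)^T · S^{-1} · (x̄ - mu_0):
  S^{-1} · (x̄ - mu_0) = (0.387, 0.4629),
  (x̄ - mu_0)^T · [...] = (2.3333)·(0.387) + (2.8333)·(0.4629) = 2.2146.

Step 5 — scale by n: T² = 6 · 2.2146 = 13.2879.

T² ≈ 13.2879


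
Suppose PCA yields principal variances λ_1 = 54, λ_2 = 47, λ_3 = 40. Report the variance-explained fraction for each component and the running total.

Step 1 — total variance = trace(Sigma) = Σ λ_i = 54 + 47 + 40 = 141.

Step 2 — fraction explained by component i = λ_i / Σ λ:
  PC1: 54/141 = 0.383
  PC2: 47/141 = 0.3333
  PC3: 40/141 = 0.2837

Step 3 — cumulative fraction after k components = (λ_1 + ... + λ_k) / Σ λ:
  k = 1: 54/141 = 0.383
  k = 2: (54 + 47)/141 = 101/141 = 0.7163
  k = 3: (54 + 47 + 40)/141 = 141/141 = 1

Summary (fraction, with percent):

explained: PC1 0.383 (38.3%), PC2 0.3333 (33.33%), PC3 0.2837 (28.37%);  cumulative: 0.383, 0.7163, 1


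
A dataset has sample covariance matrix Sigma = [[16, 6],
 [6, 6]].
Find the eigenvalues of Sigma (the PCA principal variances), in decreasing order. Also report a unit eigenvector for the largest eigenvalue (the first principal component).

Step 1 — characteristic polynomial of 2×2 Sigma:
  det(Sigma - λI) = λ² - trace · λ + det = 0.
  trace = 16 + 6 = 22, det = 16·6 - (6)² = 60.
Step 2 — discriminant:
  Δ = trace² - 4·det = 484 - 240 = 244.
Step 3 — eigenvalues:
  λ = (trace ± √Δ)/2 = (22 ± 15.6205)/2,
  λ_1 = 18.8102,  λ_2 = 3.1898.

Step 4 — unit eigenvector for λ_1: solve (Sigma - λ_1 I)v = 0. First row:
  (16 - 18.8102)·v_x + (6)·v_y = 0, i.e. (-2.8102)·v_x + (6)·v_y = 0,
  so v ∝ (b, λ_1 - a) = (6, 2.8102) = u.
  ||u|| = √((6)² + (2.8102)²) = √(43.8975) ≈ 6.6255,
  v_1 = u/||u|| ≈ (0.9056, 0.4242) (||v_1|| = 1).

λ_1 = 18.8102,  λ_2 = 3.1898;  v_1 ≈ (0.9056, 0.4242)


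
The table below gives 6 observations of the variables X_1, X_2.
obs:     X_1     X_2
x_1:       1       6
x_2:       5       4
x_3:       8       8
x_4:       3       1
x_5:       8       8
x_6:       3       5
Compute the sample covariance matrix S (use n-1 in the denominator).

Step 1 — column means:
  mean(X_1) = (1 + 5 + 8 + 3 + 8 + 3) / 6 = 28/6 = 4.6667
  mean(X_2) = (6 + 4 + 8 + 1 + 8 + 5) / 6 = 32/6 = 5.3333

Step 2 — sample covariance S[i,j] = (1/(n-1)) · Σ_k (x_{k,i} - mean_i) · (x_{k,j} - mean_j), with n-1 = 5.
  S[X_1,X_1] = ((-3.6667)·(-3.6667) + (0.3333)·(0.3333) + (3.3333)·(3.3333) + (-1.6667)·(-1.6667) + (3.3333)·(3.3333) + (-1.6667)·(-1.6667)) / 5 = 41.3333/5 = 8.2667
  S[X_1,X_2] = ((-3.6667)·(0.6667) + (0.3333)·(-1.3333) + (3.3333)·(2.6667) + (-1.6667)·(-4.3333) + (3.3333)·(2.6667) + (-1.6667)·(-0.3333)) / 5 = 22.6667/5 = 4.5333
  S[X_2,X_2] = ((0.6667)·(0.6667) + (-1.3333)·(-1.3333) + (2.6667)·(2.6667) + (-4.3333)·(-4.3333) + (2.6667)·(2.6667) + (-0.3333)·(-0.3333)) / 5 = 35.3333/5 = 7.0667

S is symmetric (S[j,i] = S[i,j]). Assembling:

S = [[8.2667, 4.5333],
 [4.5333, 7.0667]]


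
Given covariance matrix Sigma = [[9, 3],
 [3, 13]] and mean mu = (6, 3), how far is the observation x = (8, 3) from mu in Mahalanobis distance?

Step 1 — centre the observation: (x - mu) = (2, 0).

Step 2 — invert Sigma. det(Sigma) = 9·13 - (3)² = 108.
  Sigma^{-1} = (1/det) · [[d, -b], [-b, a]] = [[0.1204, -0.0278],
 [-0.0278, 0.0833]].

Step 3 — form the quadratic (x - mu)^T · Sigma^{-1} · (x - mu):
  Sigma^{-1} · (x - mu) = (0.2407, -0.0556).
  (x - mu)^T · [Sigma^{-1} · (x - mu)] = (2)·(0.2407) + (0)·(-0.0556) = 0.4815.

Step 4 — take square root: d = √(0.4815) ≈ 0.6939.

d(x, mu) = √(0.4815) ≈ 0.6939


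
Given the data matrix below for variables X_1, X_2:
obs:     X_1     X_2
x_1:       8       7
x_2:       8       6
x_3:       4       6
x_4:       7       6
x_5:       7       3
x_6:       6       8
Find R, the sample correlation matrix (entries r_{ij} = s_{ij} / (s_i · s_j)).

Step 1 — column means:
  mean(X_1) = (8 + 8 + 4 + 7 + 7 + 6) / 6 = 40/6 = 6.6667
  mean(X_2) = (7 + 6 + 6 + 6 + 3 + 8) / 6 = 36/6 = 6

Step 2 — sample variances and covariances s[i,j] = (1/(n-1)) · Σ_k (x_{k,i} - mean_i) · (x_{k,j} - mean_j), with n-1 = 5:
  s[X_1,X_1] = ((1.3333)·(1.3333) + (1.3333)·(1.3333) + (-2.6667)·(-2.6667) + (0.3333)·(0.3333) + (0.3333)·(0.3333) + (-0.6667)·(-0.6667)) / 5 = 11.3333/5 = 2.2667
  s[X_1,X_2] = ((1.3333)·(1) + (1.3333)·(0) + (-2.6667)·(0) + (0.3333)·(0) + (0.3333)·(-3) + (-0.6667)·(2)) / 5 = -1/5 = -0.2
  s[X_2,X_2] = ((1)·(1) + (0)·(0) + (0)·(0) + (0)·(0) + (-3)·(-3) + (2)·(2)) / 5 = 14/5 = 2.8
  Sample standard deviations s_i = √(s[i,i]):
  s(X_1) = √(2.2667) = 1.5055
  s(X_2) = √(2.8) = 1.6733

Step 3 — r_{ij} = s_{ij} / (s_i · s_j):
  r[X_1,X_1] = 1 (diagonal).
  r[X_1,X_2] = -0.2 / (1.5055 · 1.6733) = -0.2 / 2.5193 = -0.0794
  r[X_2,X_2] = 1 (diagonal).

R is symmetric with unit diagonal. Assembling:

R = [[1, -0.0794],
 [-0.0794, 1]]


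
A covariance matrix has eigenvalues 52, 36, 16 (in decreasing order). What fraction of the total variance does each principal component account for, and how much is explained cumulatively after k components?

Step 1 — total variance = trace(Sigma) = Σ λ_i = 52 + 36 + 16 = 104.

Step 2 — fraction explained by component i = λ_i / Σ λ:
  PC1: 52/104 = 0.5
  PC2: 36/104 = 0.3462
  PC3: 16/104 = 0.1538

Step 3 — cumulative fraction after k components = (λ_1 + ... + λ_k) / Σ λ:
  k = 1: 52/104 = 0.5
  k = 2: (52 + 36)/104 = 88/104 = 0.8462
  k = 3: (52 + 36 + 16)/104 = 104/104 = 1

Summary (fraction, with percent):

explained: PC1 0.5 (50%), PC2 0.3462 (34.62%), PC3 0.1538 (15.38%);  cumulative: 0.5, 0.8462, 1


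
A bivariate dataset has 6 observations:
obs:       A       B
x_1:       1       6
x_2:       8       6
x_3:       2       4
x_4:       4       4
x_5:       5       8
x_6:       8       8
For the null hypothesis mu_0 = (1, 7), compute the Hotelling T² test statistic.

Step 1 — sample mean vector:
  mean(A) = (1 + 8 + 2 + 4 + 5 + 8) / 6 = 28/6 = 4.6667
  mean(B) = (6 + 6 + 4 + 4 + 8 + 8) / 6 = 36/6 = 6
  x̄ = (4.6667, 6),  deviation x̄ - mu_0 = (4.6667, 6) - (1, 7) = (3.6667, -1).

Step 2 — sample covariance matrix, S[i,j] = (1/(n-1)) · Σ_k (x_{k,i} - mean_i) · (x_{k,j} - mean_j), divisor n-1 = 5:
  S[A,A] = ((-3.6667)·(-3.6667) + (3.3333)·(3.3333) + (-2.6667)·(-2.6667) + (-0.6667)·(-0.6667) + (0.3333)·(0.3333) + (3.3333)·(3.3333)) / 5 = 43.3333/5 = 8.6667
  S[A,B] = ((-3.6667)·(0) + (3.3333)·(0) + (-2.6667)·(-2) + (-0.6667)·(-2) + (0.3333)·(2) + (3.3333)·(2)) / 5 = 14/5 = 2.8
  S[B,B] = ((0)·(0) + (0)·(0) + (-2)·(-2) + (-2)·(-2) + (2)·(2) + (2)·(2)) / 5 = 16/5 = 3.2
  S = [[8.6667, 2.8],
 [2.8, 3.2]].

Step 3 — invert S. det(S) = 8.6667·3.2 - (2.8)² = 19.8933.
  S^{-1} = (1/det) · [[d, -b], [-b, a]] = [[0.1609, -0.1408],
 [-0.1408, 0.4357]].

Step 4 — quadratic form (x̄ - mu_0)^T · S^{-1} · (x̄ - mu_0):
  S^{-1} · (x̄ - mu_0) = (0.7306, -0.9517),
  (x̄ - mu_0)^T · [...] = (3.6667)·(0.7306) + (-1)·(-0.9517) = 3.6305.

Step 5 — scale by n: T² = 6 · 3.6305 = 21.7828.

T² ≈ 21.7828


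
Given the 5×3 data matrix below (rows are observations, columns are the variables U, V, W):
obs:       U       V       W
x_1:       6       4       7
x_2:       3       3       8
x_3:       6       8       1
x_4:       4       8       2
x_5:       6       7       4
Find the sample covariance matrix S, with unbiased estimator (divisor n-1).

Step 1 — column means:
  mean(U) = (6 + 3 + 6 + 4 + 6) / 5 = 25/5 = 5
  mean(V) = (4 + 3 + 8 + 8 + 7) / 5 = 30/5 = 6
  mean(W) = (7 + 8 + 1 + 2 + 4) / 5 = 22/5 = 4.4

Step 2 — sample covariance S[i,j] = (1/(n-1)) · Σ_k (x_{k,i} - mean_i) · (x_{k,j} - mean_j), with n-1 = 4.
  S[U,U] = ((1)·(1) + (-2)·(-2) + (1)·(1) + (-1)·(-1) + (1)·(1)) / 4 = 8/4 = 2
  S[U,V] = ((1)·(-2) + (-2)·(-3) + (1)·(2) + (-1)·(2) + (1)·(1)) / 4 = 5/4 = 1.25
  S[U,W] = ((1)·(2.6) + (-2)·(3.6) + (1)·(-3.4) + (-1)·(-2.4) + (1)·(-0.4)) / 4 = -6/4 = -1.5
  S[V,V] = ((-2)·(-2) + (-3)·(-3) + (2)·(2) + (2)·(2) + (1)·(1)) / 4 = 22/4 = 5.5
  S[V,W] = ((-2)·(2.6) + (-3)·(3.6) + (2)·(-3.4) + (2)·(-2.4) + (1)·(-0.4)) / 4 = -28/4 = -7
  S[W,W] = ((2.6)·(2.6) + (3.6)·(3.6) + (-3.4)·(-3.4) + (-2.4)·(-2.4) + (-0.4)·(-0.4)) / 4 = 37.2/4 = 9.3

S is symmetric (S[j,i] = S[i,j]). Assembling:

S = [[2, 1.25, -1.5],
 [1.25, 5.5, -7],
 [-1.5, -7, 9.3]]


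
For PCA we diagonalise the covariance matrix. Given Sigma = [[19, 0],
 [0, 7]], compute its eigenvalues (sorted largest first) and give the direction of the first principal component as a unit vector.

Step 1 — characteristic polynomial of 2×2 Sigma:
  det(Sigma - λI) = λ² - trace · λ + det = 0.
  trace = 19 + 7 = 26, det = 19·7 - (0)² = 133.
Step 2 — discriminant:
  Δ = trace² - 4·det = 676 - 532 = 144.
Step 3 — eigenvalues:
  λ = (trace ± √Δ)/2 = (26 ± 12)/2,
  λ_1 = 19,  λ_2 = 7.

Step 4 — unit eigenvector for λ_1: Sigma is diagonal, so its eigenvectors are the coordinate axes. λ_1 = 19 is the diagonal entry on the first coordinate axis, hence
  v_1 = (1, 0) (||v_1|| = 1).

λ_1 = 19,  λ_2 = 7;  v_1 ≈ (1, 0)


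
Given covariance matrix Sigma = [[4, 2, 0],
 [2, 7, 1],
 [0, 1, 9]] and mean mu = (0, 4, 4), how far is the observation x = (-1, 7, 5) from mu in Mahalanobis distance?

Step 1 — centre the observation: (x - mu) = (-1, 3, 1).

Step 2 — invert Sigma (cofactor / det for 3×3, or solve directly):
  Sigma^{-1} = [[0.2925, -0.0849, 0.0094],
 [-0.0849, 0.1698, -0.0189],
 [0.0094, -0.0189, 0.1132]].

Step 3 — form the quadratic (x - mu)^T · Sigma^{-1} · (x - mu):
  Sigma^{-1} · (x - mu) = (-0.5377, 0.5755, 0.0472).
  (x - mu)^T · [Sigma^{-1} · (x - mu)] = (-1)·(-0.5377) + (3)·(0.5755) + (1)·(0.0472) = 2.3113.

Step 4 — take square root: d = √(2.3113) ≈ 1.5203.

d(x, mu) = √(2.3113) ≈ 1.5203


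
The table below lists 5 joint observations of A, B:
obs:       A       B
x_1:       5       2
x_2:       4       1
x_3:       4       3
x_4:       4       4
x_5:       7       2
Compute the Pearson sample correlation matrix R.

Step 1 — column means:
  mean(A) = (5 + 4 + 4 + 4 + 7) / 5 = 24/5 = 4.8
  mean(B) = (2 + 1 + 3 + 4 + 2) / 5 = 12/5 = 2.4

Step 2 — sample variances and covariances s[i,j] = (1/(n-1)) · Σ_k (x_{k,i} - mean_i) · (x_{k,j} - mean_j), with n-1 = 4:
  s[A,A] = ((0.2)·(0.2) + (-0.8)·(-0.8) + (-0.8)·(-0.8) + (-0.8)·(-0.8) + (2.2)·(2.2)) / 4 = 6.8/4 = 1.7
  s[A,B] = ((0.2)·(-0.4) + (-0.8)·(-1.4) + (-0.8)·(0.6) + (-0.8)·(1.6) + (2.2)·(-0.4)) / 4 = -1.6/4 = -0.4
  s[B,B] = ((-0.4)·(-0.4) + (-1.4)·(-1.4) + (0.6)·(0.6) + (1.6)·(1.6) + (-0.4)·(-0.4)) / 4 = 5.2/4 = 1.3
  Sample standard deviations s_i = √(s[i,i]):
  s(A) = √(1.7) = 1.3038
  s(B) = √(1.3) = 1.1402

Step 3 — r_{ij} = s_{ij} / (s_i · s_j):
  r[A,A] = 1 (diagonal).
  r[A,B] = -0.4 / (1.3038 · 1.1402) = -0.4 / 1.4866 = -0.2691
  r[B,B] = 1 (diagonal).

R is symmetric with unit diagonal. Assembling:

R = [[1, -0.2691],
 [-0.2691, 1]]


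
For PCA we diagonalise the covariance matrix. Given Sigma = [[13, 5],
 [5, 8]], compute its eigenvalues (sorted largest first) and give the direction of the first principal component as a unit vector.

Step 1 — characteristic polynomial of 2×2 Sigma:
  det(Sigma - λI) = λ² - trace · λ + det = 0.
  trace = 13 + 8 = 21, det = 13·8 - (5)² = 79.
Step 2 — discriminant:
  Δ = trace² - 4·det = 441 - 316 = 125.
Step 3 — eigenvalues:
  λ = (trace ± √Δ)/2 = (21 ± 11.1803)/2,
  λ_1 = 16.0902,  λ_2 = 4.9098.

Step 4 — unit eigenvector for λ_1: solve (Sigma - λ_1 I)v = 0. First row:
  (13 - 16.0902)·v_x + (5)·v_y = 0, i.e. (-3.0902)·v_x + (5)·v_y = 0,
  so v ∝ (b, λ_1 - a) = (5, 3.0902) = u.
  ||u|| = √((5)² + (3.0902)²) = √(34.5492) ≈ 5.8779,
  v_1 = u/||u|| ≈ (0.8507, 0.5257) (||v_1|| = 1).

λ_1 = 16.0902,  λ_2 = 4.9098;  v_1 ≈ (0.8507, 0.5257)


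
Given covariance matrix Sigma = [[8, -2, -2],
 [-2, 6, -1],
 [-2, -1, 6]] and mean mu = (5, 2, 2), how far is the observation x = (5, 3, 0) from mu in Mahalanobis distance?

Step 1 — centre the observation: (x - mu) = (0, 1, -2).

Step 2 — invert Sigma (cofactor / det for 3×3, or solve directly):
  Sigma^{-1} = [[0.1562, 0.0625, 0.0625],
 [0.0625, 0.1964, 0.0536],
 [0.0625, 0.0536, 0.1964]].

Step 3 — form the quadratic (x - mu)^T · Sigma^{-1} · (x - mu):
  Sigma^{-1} · (x - mu) = (-0.0625, 0.0893, -0.3393).
  (x - mu)^T · [Sigma^{-1} · (x - mu)] = (0)·(-0.0625) + (1)·(0.0893) + (-2)·(-0.3393) = 0.7679.

Step 4 — take square root: d = √(0.7679) ≈ 0.8763.

d(x, mu) = √(0.7679) ≈ 0.8763


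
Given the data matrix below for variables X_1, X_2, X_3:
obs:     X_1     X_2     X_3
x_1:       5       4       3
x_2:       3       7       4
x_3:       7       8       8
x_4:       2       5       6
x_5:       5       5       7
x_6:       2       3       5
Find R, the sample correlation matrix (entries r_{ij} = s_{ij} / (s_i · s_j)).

Step 1 — column means:
  mean(X_1) = (5 + 3 + 7 + 2 + 5 + 2) / 6 = 24/6 = 4
  mean(X_2) = (4 + 7 + 8 + 5 + 5 + 3) / 6 = 32/6 = 5.3333
  mean(X_3) = (3 + 4 + 8 + 6 + 7 + 5) / 6 = 33/6 = 5.5

Step 2 — sample variances and covariances s[i,j] = (1/(n-1)) · Σ_k (x_{k,i} - mean_i) · (x_{k,j} - mean_j), with n-1 = 5:
  s[X_1,X_1] = ((1)·(1) + (-1)·(-1) + (3)·(3) + (-2)·(-2) + (1)·(1) + (-2)·(-2)) / 5 = 20/5 = 4
  s[X_1,X_2] = ((1)·(-1.3333) + (-1)·(1.6667) + (3)·(2.6667) + (-2)·(-0.3333) + (1)·(-0.3333) + (-2)·(-2.3333)) / 5 = 10/5 = 2
  s[X_1,X_3] = ((1)·(-2.5) + (-1)·(-1.5) + (3)·(2.5) + (-2)·(0.5) + (1)·(1.5) + (-2)·(-0.5)) / 5 = 8/5 = 1.6
  s[X_2,X_2] = ((-1.3333)·(-1.3333) + (1.6667)·(1.6667) + (2.6667)·(2.6667) + (-0.3333)·(-0.3333) + (-0.3333)·(-0.3333) + (-2.3333)·(-2.3333)) / 5 = 17.3333/5 = 3.4667
  s[X_2,X_3] = ((-1.3333)·(-2.5) + (1.6667)·(-1.5) + (2.6667)·(2.5) + (-0.3333)·(0.5) + (-0.3333)·(1.5) + (-2.3333)·(-0.5)) / 5 = 8/5 = 1.6
  s[X_3,X_3] = ((-2.5)·(-2.5) + (-1.5)·(-1.5) + (2.5)·(2.5) + (0.5)·(0.5) + (1.5)·(1.5) + (-0.5)·(-0.5)) / 5 = 17.5/5 = 3.5
  Sample standard deviations s_i = √(s[i,i]):
  s(X_1) = √(4) = 2
  s(X_2) = √(3.4667) = 1.8619
  s(X_3) = √(3.5) = 1.8708

Step 3 — r_{ij} = s_{ij} / (s_i · s_j):
  r[X_1,X_1] = 1 (diagonal).
  r[X_1,X_2] = 2 / (2 · 1.8619) = 2 / 3.7238 = 0.5371
  r[X_1,X_3] = 1.6 / (2 · 1.8708) = 1.6 / 3.7417 = 0.4276
  r[X_2,X_2] = 1 (diagonal).
  r[X_2,X_3] = 1.6 / (1.8619 · 1.8708) = 1.6 / 3.4833 = 0.4593
  r[X_3,X_3] = 1 (diagonal).

R is symmetric with unit diagonal. Assembling:

R = [[1, 0.5371, 0.4276],
 [0.5371, 1, 0.4593],
 [0.4276, 0.4593, 1]]


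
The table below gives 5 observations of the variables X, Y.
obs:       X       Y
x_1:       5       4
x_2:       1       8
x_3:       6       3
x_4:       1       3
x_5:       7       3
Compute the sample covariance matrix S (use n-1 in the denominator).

Step 1 — column means:
  mean(X) = (5 + 1 + 6 + 1 + 7) / 5 = 20/5 = 4
  mean(Y) = (4 + 8 + 3 + 3 + 3) / 5 = 21/5 = 4.2

Step 2 — sample covariance S[i,j] = (1/(n-1)) · Σ_k (x_{k,i} - mean_i) · (x_{k,j} - mean_j), with n-1 = 4.
  S[X,X] = ((1)·(1) + (-3)·(-3) + (2)·(2) + (-3)·(-3) + (3)·(3)) / 4 = 32/4 = 8
  S[X,Y] = ((1)·(-0.2) + (-3)·(3.8) + (2)·(-1.2) + (-3)·(-1.2) + (3)·(-1.2)) / 4 = -14/4 = -3.5
  S[Y,Y] = ((-0.2)·(-0.2) + (3.8)·(3.8) + (-1.2)·(-1.2) + (-1.2)·(-1.2) + (-1.2)·(-1.2)) / 4 = 18.8/4 = 4.7

S is symmetric (S[j,i] = S[i,j]). Assembling:

S = [[8, -3.5],
 [-3.5, 4.7]]


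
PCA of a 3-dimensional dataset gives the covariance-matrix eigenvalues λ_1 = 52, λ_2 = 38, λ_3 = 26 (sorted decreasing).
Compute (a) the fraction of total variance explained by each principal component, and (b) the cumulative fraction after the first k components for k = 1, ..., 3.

Step 1 — total variance = trace(Sigma) = Σ λ_i = 52 + 38 + 26 = 116.

Step 2 — fraction explained by component i = λ_i / Σ λ:
  PC1: 52/116 = 0.4483
  PC2: 38/116 = 0.3276
  PC3: 26/116 = 0.2241

Step 3 — cumulative fraction after k components = (λ_1 + ... + λ_k) / Σ λ:
  k = 1: 52/116 = 0.4483
  k = 2: (52 + 38)/116 = 90/116 = 0.7759
  k = 3: (52 + 38 + 26)/116 = 116/116 = 1

Summary (fraction, with percent):

explained: PC1 0.4483 (44.83%), PC2 0.3276 (32.76%), PC3 0.2241 (22.41%);  cumulative: 0.4483, 0.7759, 1


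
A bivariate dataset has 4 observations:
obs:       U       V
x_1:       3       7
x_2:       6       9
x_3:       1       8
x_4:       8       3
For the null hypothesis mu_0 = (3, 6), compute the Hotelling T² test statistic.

Step 1 — sample mean vector:
  mean(U) = (3 + 6 + 1 + 8) / 4 = 18/4 = 4.5
  mean(V) = (7 + 9 + 8 + 3) / 4 = 27/4 = 6.75
  x̄ = (4.5, 6.75),  deviation x̄ - mu_0 = (4.5, 6.75) - (3, 6) = (1.5, 0.75).

Step 2 — sample covariance matrix, S[i,j] = (1/(n-1)) · Σ_k (x_{k,i} - mean_i) · (x_{k,j} - mean_j), divisor n-1 = 3:
  S[U,U] = ((-1.5)·(-1.5) + (1.5)·(1.5) + (-3.5)·(-3.5) + (3.5)·(3.5)) / 3 = 29/3 = 9.6667
  S[U,V] = ((-1.5)·(0.25) + (1.5)·(2.25) + (-3.5)·(1.25) + (3.5)·(-3.75)) / 3 = -14.5/3 = -4.8333
  S[V,V] = ((0.25)·(0.25) + (2.25)·(2.25) + (1.25)·(1.25) + (-3.75)·(-3.75)) / 3 = 20.75/3 = 6.9167
  S = [[9.6667, -4.8333],
 [-4.8333, 6.9167]].

Step 3 — invert S. det(S) = 9.6667·6.9167 - (-4.8333)² = 43.5.
  S^{-1} = (1/det) · [[d, -b], [-b, a]] = [[0.159, 0.1111],
 [0.1111, 0.2222]].

Step 4 — quadratic form (x̄ - mu_0)^T · S^{-1} · (x̄ - mu_0):
  S^{-1} · (x̄ - mu_0) = (0.3218, 0.3333),
  (x̄ - mu_0)^T · [...] = (1.5)·(0.3218) + (0.75)·(0.3333) = 0.7328.

Step 5 — scale by n: T² = 4 · 0.7328 = 2.931.

T² ≈ 2.931


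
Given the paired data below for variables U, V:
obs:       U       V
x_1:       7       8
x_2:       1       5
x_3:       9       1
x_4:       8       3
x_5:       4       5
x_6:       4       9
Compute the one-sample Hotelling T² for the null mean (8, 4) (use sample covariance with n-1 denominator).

Step 1 — sample mean vector:
  mean(U) = (7 + 1 + 9 + 8 + 4 + 4) / 6 = 33/6 = 5.5
  mean(V) = (8 + 5 + 1 + 3 + 5 + 9) / 6 = 31/6 = 5.1667
  x̄ = (5.5, 5.1667),  deviation x̄ - mu_0 = (5.5, 5.1667) - (8, 4) = (-2.5, 1.1667).

Step 2 — sample covariance matrix, S[i,j] = (1/(n-1)) · Σ_k (x_{k,i} - mean_i) · (x_{k,j} - mean_j), divisor n-1 = 5:
  S[U,U] = ((1.5)·(1.5) + (-4.5)·(-4.5) + (3.5)·(3.5) + (2.5)·(2.5) + (-1.5)·(-1.5) + (-1.5)·(-1.5)) / 5 = 45.5/5 = 9.1
  S[U,V] = ((1.5)·(2.8333) + (-4.5)·(-0.1667) + (3.5)·(-4.1667) + (2.5)·(-2.1667) + (-1.5)·(-0.1667) + (-1.5)·(3.8333)) / 5 = -20.5/5 = -4.1
  S[V,V] = ((2.8333)·(2.8333) + (-0.1667)·(-0.1667) + (-4.1667)·(-4.1667) + (-2.1667)·(-2.1667) + (-0.1667)·(-0.1667) + (3.8333)·(3.8333)) / 5 = 44.8333/5 = 8.9667
  S = [[9.1, -4.1],
 [-4.1, 8.9667]].

Step 3 — invert S. det(S) = 9.1·8.9667 - (-4.1)² = 64.7867.
  S^{-1} = (1/det) · [[d, -b], [-b, a]] = [[0.1384, 0.0633],
 [0.0633, 0.1405]].

Step 4 — quadratic form (x̄ - mu_0)^T · S^{-1} · (x̄ - mu_0):
  S^{-1} · (x̄ - mu_0) = (-0.2722, 0.0057),
  (x̄ - mu_0)^T · [...] = (-2.5)·(-0.2722) + (1.1667)·(0.0057) = 0.687.

Step 5 — scale by n: T² = 6 · 0.687 = 4.1222.

T² ≈ 4.1222
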